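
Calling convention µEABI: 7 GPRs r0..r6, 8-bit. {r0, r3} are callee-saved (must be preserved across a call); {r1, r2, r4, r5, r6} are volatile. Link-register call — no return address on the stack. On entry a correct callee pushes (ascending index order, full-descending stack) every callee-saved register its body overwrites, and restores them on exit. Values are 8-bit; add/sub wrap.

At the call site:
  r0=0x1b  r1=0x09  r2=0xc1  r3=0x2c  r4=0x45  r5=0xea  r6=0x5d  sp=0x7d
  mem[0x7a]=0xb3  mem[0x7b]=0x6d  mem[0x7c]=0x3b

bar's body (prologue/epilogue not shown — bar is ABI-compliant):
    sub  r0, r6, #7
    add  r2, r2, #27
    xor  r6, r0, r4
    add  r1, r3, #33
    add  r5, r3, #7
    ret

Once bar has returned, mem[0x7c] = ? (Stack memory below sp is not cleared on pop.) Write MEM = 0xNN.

MEM = 0x1b

prologue: push r0 → mem[0x7c]=0x1b, sp=0x7c
body[0] sub  r0, r6, #7 → r0=0x56
body[1] add  r2, r2, #27 → r2=0xdc
body[2] xor  r6, r0, r4 → r6=0x13
body[3] add  r1, r3, #33 → r1=0x4d
body[4] add  r5, r3, #7 → r5=0x33
epilogue: pop r0=0x1b, sp=0x7d
prologue pushed ['r0'] at ['0x7c']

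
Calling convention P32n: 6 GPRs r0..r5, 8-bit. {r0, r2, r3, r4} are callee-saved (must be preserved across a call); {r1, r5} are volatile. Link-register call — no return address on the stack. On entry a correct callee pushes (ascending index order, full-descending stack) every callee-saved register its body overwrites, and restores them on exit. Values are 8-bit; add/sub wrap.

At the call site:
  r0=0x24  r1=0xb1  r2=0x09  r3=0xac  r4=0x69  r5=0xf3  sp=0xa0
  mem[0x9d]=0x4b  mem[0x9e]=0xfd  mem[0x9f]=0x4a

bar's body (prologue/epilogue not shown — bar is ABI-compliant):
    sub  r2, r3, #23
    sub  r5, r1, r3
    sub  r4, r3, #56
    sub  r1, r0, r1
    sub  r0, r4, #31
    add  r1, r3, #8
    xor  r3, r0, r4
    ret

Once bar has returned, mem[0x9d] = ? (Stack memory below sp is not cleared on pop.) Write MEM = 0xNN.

prologue: push r0 → mem[0x9f]=0x24, sp=0x9f
prologue: push r2 → mem[0x9e]=0x09, sp=0x9e
prologue: push r3 → mem[0x9d]=0xac, sp=0x9d
prologue: push r4 → mem[0x9c]=0x69, sp=0x9c
body[0] sub  r2, r3, #23 → r2=0x95
body[1] sub  r5, r1, r3 → r5=0x05
body[2] sub  r4, r3, #56 → r4=0x74
body[3] sub  r1, r0, r1 → r1=0x73
body[4] sub  r0, r4, #31 → r0=0x55
body[5] add  r1, r3, #8 → r1=0xb4
body[6] xor  r3, r0, r4 → r3=0x21
epilogue: pop r4=0x69, sp=0x9d
epilogue: pop r3=0xac, sp=0x9e
epilogue: pop r2=0x09, sp=0x9f
epilogue: pop r0=0x24, sp=0xa0
prologue pushed ['r0', 'r2', 'r3', 'r4'] at ['0x9f', '0x9e', '0x9d', '0x9c']

MEM = 0xac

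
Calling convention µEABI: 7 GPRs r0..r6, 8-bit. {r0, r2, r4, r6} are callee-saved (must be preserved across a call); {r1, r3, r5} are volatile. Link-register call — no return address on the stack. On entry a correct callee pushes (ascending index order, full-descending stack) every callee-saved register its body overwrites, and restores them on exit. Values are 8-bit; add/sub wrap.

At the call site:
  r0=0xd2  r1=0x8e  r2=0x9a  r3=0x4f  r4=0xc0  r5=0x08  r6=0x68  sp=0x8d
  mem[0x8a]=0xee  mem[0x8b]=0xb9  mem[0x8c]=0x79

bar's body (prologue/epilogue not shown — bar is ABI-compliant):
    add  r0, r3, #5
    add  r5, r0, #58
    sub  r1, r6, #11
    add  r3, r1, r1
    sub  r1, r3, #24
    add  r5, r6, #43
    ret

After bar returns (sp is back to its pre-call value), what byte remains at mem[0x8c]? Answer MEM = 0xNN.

MEM = 0xd2

prologue: push r0 -> mem[0x8c]=0xd2, sp=0x8c
body[0] add  r0, r3, #5 -> r0=0x54
body[1] add  r5, r0, #58 -> r5=0x8e
body[2] sub  r1, r6, #11 -> r1=0x5d
body[3] add  r3, r1, r1 -> r3=0xba
body[4] sub  r1, r3, #24 -> r1=0xa2
body[5] add  r5, r6, #43 -> r5=0x93
epilogue: pop r0=0xd2, sp=0x8d
prologue pushed ['r0'] at ['0x8c']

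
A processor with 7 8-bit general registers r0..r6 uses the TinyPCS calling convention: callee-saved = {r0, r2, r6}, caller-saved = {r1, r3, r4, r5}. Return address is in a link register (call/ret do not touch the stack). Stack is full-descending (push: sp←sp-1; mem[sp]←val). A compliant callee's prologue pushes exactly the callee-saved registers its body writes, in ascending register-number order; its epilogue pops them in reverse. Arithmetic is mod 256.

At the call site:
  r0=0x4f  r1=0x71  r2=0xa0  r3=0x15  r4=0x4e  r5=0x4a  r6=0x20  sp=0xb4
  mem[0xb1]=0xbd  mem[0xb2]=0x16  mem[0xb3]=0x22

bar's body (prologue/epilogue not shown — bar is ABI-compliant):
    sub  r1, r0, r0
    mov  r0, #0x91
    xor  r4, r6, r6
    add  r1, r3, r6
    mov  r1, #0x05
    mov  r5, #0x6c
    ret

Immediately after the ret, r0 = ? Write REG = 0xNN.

prologue: push r0 -> mem[0xb3]=0x4f, sp=0xb3
body[0] sub  r1, r0, r0 -> r1=0x00
body[1] mov  r0, #0x91 -> r0=0x91
body[2] xor  r4, r6, r6 -> r4=0x00
body[3] add  r1, r3, r6 -> r1=0x35
body[4] mov  r1, #0x05 -> r1=0x05
body[5] mov  r5, #0x6c -> r5=0x6c
epilogue: pop r0=0x4f, sp=0xb4
r0 is callee-saved -> restored

REG = 0x4f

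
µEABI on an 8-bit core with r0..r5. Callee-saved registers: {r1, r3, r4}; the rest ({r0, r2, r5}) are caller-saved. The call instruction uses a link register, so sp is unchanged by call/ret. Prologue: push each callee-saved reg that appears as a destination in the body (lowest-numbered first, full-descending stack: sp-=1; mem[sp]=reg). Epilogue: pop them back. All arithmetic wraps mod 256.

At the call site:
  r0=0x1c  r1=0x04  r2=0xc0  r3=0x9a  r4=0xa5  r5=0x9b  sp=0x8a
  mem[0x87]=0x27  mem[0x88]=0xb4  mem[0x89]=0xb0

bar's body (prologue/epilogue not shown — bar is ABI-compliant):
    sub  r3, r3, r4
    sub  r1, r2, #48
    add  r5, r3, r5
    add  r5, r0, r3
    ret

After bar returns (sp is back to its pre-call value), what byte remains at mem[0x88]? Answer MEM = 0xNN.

MEM = 0x9a

prologue: push r1 -> mem[0x89]=0x04, sp=0x89
prologue: push r3 -> mem[0x88]=0x9a, sp=0x88
body[0] sub  r3, r3, r4 -> r3=0xf5
body[1] sub  r1, r2, #48 -> r1=0x90
body[2] add  r5, r3, r5 -> r5=0x90
body[3] add  r5, r0, r3 -> r5=0x11
epilogue: pop r3=0x9a, sp=0x89
epilogue: pop r1=0x04, sp=0x8a
prologue pushed ['r1', 'r3'] at ['0x89', '0x88']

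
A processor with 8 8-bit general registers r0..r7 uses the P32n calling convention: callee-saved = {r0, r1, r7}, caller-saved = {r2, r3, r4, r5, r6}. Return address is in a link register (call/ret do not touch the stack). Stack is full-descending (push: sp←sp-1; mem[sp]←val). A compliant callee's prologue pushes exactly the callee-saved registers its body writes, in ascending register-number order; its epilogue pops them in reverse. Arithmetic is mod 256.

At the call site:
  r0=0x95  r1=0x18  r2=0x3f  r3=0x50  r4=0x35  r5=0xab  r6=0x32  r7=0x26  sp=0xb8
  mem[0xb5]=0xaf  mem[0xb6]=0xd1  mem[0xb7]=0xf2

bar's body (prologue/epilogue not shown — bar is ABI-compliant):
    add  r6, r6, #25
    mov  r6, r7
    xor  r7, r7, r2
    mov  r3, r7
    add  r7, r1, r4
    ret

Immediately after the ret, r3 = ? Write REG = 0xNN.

prologue: push r7 → mem[0xb7]=0x26, sp=0xb7
body[0] add  r6, r6, #25 → r6=0x4b
body[1] mov  r6, r7 → r6=0x26
body[2] xor  r7, r7, r2 → r7=0x19
body[3] mov  r3, r7 → r3=0x19
body[4] add  r7, r1, r4 → r7=0x4d
epilogue: pop r7=0x26, sp=0xb8
r3 is caller-saved → body value

REG = 0x19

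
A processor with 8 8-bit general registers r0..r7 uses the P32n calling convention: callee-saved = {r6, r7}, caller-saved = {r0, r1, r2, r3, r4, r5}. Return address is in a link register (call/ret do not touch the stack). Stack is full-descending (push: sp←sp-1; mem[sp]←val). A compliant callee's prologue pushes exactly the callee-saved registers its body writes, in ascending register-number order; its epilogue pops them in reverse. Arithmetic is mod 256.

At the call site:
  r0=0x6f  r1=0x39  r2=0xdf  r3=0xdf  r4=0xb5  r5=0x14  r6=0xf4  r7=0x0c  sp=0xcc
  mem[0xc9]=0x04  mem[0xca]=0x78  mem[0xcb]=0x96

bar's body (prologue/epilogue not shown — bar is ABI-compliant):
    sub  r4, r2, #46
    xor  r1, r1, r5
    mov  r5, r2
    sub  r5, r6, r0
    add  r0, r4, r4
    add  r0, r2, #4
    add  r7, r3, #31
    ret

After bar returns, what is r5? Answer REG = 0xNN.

prologue: push r7 → mem[0xcb]=0x0c, sp=0xcb
body[0] sub  r4, r2, #46 → r4=0xb1
body[1] xor  r1, r1, r5 → r1=0x2d
body[2] mov  r5, r2 → r5=0xdf
body[3] sub  r5, r6, r0 → r5=0x85
body[4] add  r0, r4, r4 → r0=0x62
body[5] add  r0, r2, #4 → r0=0xe3
body[6] add  r7, r3, #31 → r7=0xfe
epilogue: pop r7=0x0c, sp=0xcc
r5 is caller-saved → body value

REG = 0x85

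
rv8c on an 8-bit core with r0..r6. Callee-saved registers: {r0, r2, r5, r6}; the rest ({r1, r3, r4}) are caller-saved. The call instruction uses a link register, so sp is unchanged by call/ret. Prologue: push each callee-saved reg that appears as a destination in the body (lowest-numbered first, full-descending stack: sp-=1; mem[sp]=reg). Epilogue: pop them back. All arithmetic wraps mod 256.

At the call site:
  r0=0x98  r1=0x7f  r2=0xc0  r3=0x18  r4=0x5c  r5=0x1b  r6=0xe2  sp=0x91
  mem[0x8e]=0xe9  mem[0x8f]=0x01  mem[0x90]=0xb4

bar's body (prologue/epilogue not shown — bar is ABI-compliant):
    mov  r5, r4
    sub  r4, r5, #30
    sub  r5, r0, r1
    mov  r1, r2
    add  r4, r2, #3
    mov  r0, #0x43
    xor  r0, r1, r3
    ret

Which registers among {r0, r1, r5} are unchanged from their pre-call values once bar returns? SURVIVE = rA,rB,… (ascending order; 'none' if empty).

SURVIVE = r0,r5

prologue: push r0 -> mem[0x90]=0x98, sp=0x90
prologue: push r5 -> mem[0x8f]=0x1b, sp=0x8f
body[0] mov  r5, r4 -> r5=0x5c
body[1] sub  r4, r5, #30 -> r4=0x3e
body[2] sub  r5, r0, r1 -> r5=0x19
body[3] mov  r1, r2 -> r1=0xc0
body[4] add  r4, r2, #3 -> r4=0xc3
body[5] mov  r0, #0x43 -> r0=0x43
body[6] xor  r0, r1, r3 -> r0=0xd8
epilogue: pop r5=0x1b, sp=0x90
epilogue: pop r0=0x98, sp=0x91
r0: callee-saved, written=True
r1: caller-saved, written=True
r5: callee-saved, written=True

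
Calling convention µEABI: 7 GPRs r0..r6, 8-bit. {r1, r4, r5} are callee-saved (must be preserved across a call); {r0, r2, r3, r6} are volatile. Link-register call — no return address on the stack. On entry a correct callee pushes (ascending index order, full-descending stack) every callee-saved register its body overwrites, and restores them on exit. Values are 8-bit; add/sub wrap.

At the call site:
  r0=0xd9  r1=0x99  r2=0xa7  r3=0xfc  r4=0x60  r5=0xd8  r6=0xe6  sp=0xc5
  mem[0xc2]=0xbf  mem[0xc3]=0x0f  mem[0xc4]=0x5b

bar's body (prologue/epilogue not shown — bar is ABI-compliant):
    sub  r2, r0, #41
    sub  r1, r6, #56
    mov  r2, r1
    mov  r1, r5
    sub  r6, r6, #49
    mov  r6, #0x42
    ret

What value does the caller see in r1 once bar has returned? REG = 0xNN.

REG = 0x99

prologue: push r1 -> mem[0xc4]=0x99, sp=0xc4
body[0] sub  r2, r0, #41 -> r2=0xb0
body[1] sub  r1, r6, #56 -> r1=0xae
body[2] mov  r2, r1 -> r2=0xae
body[3] mov  r1, r5 -> r1=0xd8
body[4] sub  r6, r6, #49 -> r6=0xb5
body[5] mov  r6, #0x42 -> r6=0x42
epilogue: pop r1=0x99, sp=0xc5
r1 is callee-saved -> restored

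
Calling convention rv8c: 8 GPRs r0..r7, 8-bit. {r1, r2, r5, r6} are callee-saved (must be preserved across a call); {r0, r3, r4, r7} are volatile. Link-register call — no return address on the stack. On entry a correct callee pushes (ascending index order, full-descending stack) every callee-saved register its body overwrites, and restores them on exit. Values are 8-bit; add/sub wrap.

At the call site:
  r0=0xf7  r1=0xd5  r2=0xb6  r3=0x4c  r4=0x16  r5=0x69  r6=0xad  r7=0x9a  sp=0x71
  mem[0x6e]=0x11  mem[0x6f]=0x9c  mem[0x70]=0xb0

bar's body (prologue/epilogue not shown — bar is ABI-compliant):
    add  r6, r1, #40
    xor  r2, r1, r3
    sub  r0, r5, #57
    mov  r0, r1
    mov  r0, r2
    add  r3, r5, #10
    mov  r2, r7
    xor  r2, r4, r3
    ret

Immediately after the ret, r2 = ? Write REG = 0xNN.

prologue: push r2 -> mem[0x70]=0xb6, sp=0x70
prologue: push r6 -> mem[0x6f]=0xad, sp=0x6f
body[0] add  r6, r1, #40 -> r6=0xfd
body[1] xor  r2, r1, r3 -> r2=0x99
body[2] sub  r0, r5, #57 -> r0=0x30
body[3] mov  r0, r1 -> r0=0xd5
body[4] mov  r0, r2 -> r0=0x99
body[5] add  r3, r5, #10 -> r3=0x73
body[6] mov  r2, r7 -> r2=0x9a
body[7] xor  r2, r4, r3 -> r2=0x65
epilogue: pop r6=0xad, sp=0x70
epilogue: pop r2=0xb6, sp=0x71
r2 is callee-saved -> restored

REG = 0xb6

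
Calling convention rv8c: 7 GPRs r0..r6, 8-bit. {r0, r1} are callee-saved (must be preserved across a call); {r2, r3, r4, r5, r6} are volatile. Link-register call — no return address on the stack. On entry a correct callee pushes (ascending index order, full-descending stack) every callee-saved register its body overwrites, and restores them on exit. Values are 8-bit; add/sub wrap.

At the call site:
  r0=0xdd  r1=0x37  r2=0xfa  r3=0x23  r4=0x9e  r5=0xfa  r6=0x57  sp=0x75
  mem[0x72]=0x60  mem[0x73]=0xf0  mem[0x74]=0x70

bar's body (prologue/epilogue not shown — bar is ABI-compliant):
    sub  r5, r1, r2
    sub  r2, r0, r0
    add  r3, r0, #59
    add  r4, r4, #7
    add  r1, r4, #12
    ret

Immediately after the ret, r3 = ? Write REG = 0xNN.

prologue: push r1 -> mem[0x74]=0x37, sp=0x74
body[0] sub  r5, r1, r2 -> r5=0x3d
body[1] sub  r2, r0, r0 -> r2=0x00
body[2] add  r3, r0, #59 -> r3=0x18
body[3] add  r4, r4, #7 -> r4=0xa5
body[4] add  r1, r4, #12 -> r1=0xb1
epilogue: pop r1=0x37, sp=0x75
r3 is caller-saved -> body value

REG = 0x18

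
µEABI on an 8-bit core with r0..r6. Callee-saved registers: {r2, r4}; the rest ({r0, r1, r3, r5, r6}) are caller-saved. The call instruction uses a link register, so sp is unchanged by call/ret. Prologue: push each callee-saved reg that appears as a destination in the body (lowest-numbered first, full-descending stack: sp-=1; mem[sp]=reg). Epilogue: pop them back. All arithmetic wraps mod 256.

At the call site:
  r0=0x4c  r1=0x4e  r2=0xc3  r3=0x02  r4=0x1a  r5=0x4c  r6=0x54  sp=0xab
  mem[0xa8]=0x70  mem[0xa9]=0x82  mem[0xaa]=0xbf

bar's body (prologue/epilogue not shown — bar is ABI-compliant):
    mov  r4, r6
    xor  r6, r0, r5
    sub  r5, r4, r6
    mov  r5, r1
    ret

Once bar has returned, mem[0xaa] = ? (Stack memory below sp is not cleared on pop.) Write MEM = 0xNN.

MEM = 0x1a

prologue: push r4 -> mem[0xaa]=0x1a, sp=0xaa
body[0] mov  r4, r6 -> r4=0x54
body[1] xor  r6, r0, r5 -> r6=0x00
body[2] sub  r5, r4, r6 -> r5=0x54
body[3] mov  r5, r1 -> r5=0x4e
epilogue: pop r4=0x1a, sp=0xab
prologue pushed ['r4'] at ['0xaa']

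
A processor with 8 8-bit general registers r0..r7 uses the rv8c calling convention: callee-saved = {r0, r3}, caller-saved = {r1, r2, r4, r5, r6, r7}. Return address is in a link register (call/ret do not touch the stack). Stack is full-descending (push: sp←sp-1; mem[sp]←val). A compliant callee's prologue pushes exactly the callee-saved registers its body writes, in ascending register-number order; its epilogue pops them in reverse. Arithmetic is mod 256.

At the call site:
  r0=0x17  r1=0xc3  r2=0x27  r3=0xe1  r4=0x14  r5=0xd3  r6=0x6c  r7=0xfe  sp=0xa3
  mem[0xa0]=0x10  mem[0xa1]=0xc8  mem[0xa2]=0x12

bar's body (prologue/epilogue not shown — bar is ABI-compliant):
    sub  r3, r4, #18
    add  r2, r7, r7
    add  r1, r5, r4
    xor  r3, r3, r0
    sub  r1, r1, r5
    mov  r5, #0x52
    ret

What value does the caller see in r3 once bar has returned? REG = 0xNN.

prologue: push r3 -> mem[0xa2]=0xe1, sp=0xa2
body[0] sub  r3, r4, #18 -> r3=0x02
body[1] add  r2, r7, r7 -> r2=0xfc
body[2] add  r1, r5, r4 -> r1=0xe7
body[3] xor  r3, r3, r0 -> r3=0x15
body[4] sub  r1, r1, r5 -> r1=0x14
body[5] mov  r5, #0x52 -> r5=0x52
epilogue: pop r3=0xe1, sp=0xa3
r3 is callee-saved -> restored

REG = 0xe1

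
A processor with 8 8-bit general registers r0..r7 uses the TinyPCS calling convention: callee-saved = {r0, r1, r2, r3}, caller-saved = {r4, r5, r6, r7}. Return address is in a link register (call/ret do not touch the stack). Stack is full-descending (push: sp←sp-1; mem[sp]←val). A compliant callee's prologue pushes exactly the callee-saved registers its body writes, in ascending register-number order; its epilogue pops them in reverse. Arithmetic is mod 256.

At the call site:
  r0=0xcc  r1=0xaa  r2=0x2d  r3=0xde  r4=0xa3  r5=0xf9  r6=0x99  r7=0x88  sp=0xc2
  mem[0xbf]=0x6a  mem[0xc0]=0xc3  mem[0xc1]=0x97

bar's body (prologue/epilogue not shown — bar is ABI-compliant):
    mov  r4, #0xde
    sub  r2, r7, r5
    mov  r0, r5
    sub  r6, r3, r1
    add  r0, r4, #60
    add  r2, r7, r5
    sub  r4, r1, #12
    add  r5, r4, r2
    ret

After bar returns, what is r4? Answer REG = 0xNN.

prologue: push r0 → mem[0xc1]=0xcc, sp=0xc1
prologue: push r2 → mem[0xc0]=0x2d, sp=0xc0
body[0] mov  r4, #0xde → r4=0xde
body[1] sub  r2, r7, r5 → r2=0x8f
body[2] mov  r0, r5 → r0=0xf9
body[3] sub  r6, r3, r1 → r6=0x34
body[4] add  r0, r4, #60 → r0=0x1a
body[5] add  r2, r7, r5 → r2=0x81
body[6] sub  r4, r1, #12 → r4=0x9e
body[7] add  r5, r4, r2 → r5=0x1f
epilogue: pop r2=0x2d, sp=0xc1
epilogue: pop r0=0xcc, sp=0xc2
r4 is caller-saved → body value

REG = 0x9e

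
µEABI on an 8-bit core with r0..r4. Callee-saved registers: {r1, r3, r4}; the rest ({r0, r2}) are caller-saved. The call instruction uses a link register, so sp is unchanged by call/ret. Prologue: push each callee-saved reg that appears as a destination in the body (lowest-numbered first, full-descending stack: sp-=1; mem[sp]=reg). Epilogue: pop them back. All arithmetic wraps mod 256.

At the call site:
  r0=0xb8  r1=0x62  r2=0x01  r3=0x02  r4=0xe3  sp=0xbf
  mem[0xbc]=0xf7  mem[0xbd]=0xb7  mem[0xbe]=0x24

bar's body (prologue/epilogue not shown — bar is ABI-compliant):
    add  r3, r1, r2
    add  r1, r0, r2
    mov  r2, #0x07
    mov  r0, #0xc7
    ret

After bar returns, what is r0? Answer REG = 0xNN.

REG = 0xc7

prologue: push r1 → mem[0xbe]=0x62, sp=0xbe
prologue: push r3 → mem[0xbd]=0x02, sp=0xbd
body[0] add  r3, r1, r2 → r3=0x63
body[1] add  r1, r0, r2 → r1=0xb9
body[2] mov  r2, #0x07 → r2=0x07
body[3] mov  r0, #0xc7 → r0=0xc7
epilogue: pop r3=0x02, sp=0xbe
epilogue: pop r1=0x62, sp=0xbf
r0 is caller-saved → body value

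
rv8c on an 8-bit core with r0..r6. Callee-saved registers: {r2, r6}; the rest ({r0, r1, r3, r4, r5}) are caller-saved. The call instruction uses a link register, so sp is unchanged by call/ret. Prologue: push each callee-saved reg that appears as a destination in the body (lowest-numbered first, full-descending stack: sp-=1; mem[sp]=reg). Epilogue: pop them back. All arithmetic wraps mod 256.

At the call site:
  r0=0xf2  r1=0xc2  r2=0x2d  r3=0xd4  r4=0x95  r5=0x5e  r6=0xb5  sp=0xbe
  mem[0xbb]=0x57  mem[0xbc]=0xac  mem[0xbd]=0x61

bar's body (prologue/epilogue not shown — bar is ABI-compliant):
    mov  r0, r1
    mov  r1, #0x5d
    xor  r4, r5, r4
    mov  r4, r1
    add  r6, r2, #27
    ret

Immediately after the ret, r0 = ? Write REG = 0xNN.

prologue: push r6 → mem[0xbd]=0xb5, sp=0xbd
body[0] mov  r0, r1 → r0=0xc2
body[1] mov  r1, #0x5d → r1=0x5d
body[2] xor  r4, r5, r4 → r4=0xcb
body[3] mov  r4, r1 → r4=0x5d
body[4] add  r6, r2, #27 → r6=0x48
epilogue: pop r6=0xb5, sp=0xbe
r0 is caller-saved → body value

REG = 0xc2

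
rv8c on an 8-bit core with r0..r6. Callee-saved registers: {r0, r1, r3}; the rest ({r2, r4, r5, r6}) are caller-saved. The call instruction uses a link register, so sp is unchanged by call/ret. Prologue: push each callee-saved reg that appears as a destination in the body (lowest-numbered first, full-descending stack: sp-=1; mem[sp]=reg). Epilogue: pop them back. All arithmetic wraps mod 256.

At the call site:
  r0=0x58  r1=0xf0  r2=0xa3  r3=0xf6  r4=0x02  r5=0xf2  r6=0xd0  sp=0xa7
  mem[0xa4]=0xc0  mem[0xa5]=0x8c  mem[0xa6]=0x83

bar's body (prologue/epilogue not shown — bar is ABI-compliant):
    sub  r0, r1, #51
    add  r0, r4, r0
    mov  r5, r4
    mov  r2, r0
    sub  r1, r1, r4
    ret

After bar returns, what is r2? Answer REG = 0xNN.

REG = 0xbf

prologue: push r0 -> mem[0xa6]=0x58, sp=0xa6
prologue: push r1 -> mem[0xa5]=0xf0, sp=0xa5
body[0] sub  r0, r1, #51 -> r0=0xbd
body[1] add  r0, r4, r0 -> r0=0xbf
body[2] mov  r5, r4 -> r5=0x02
body[3] mov  r2, r0 -> r2=0xbf
body[4] sub  r1, r1, r4 -> r1=0xee
epilogue: pop r1=0xf0, sp=0xa6
epilogue: pop r0=0x58, sp=0xa7
r2 is caller-saved -> body value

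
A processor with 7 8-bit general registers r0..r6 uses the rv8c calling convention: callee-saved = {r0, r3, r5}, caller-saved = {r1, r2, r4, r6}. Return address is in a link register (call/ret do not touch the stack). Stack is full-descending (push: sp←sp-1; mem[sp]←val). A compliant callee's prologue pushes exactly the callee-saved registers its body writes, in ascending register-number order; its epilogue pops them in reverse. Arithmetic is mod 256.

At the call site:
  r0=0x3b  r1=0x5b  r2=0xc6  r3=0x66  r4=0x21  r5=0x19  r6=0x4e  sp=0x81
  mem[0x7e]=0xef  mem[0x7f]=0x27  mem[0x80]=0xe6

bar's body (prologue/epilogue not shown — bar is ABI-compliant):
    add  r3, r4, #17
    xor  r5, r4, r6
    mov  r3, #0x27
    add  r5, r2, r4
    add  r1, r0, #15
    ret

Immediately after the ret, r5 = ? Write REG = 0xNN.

prologue: push r3 -> mem[0x80]=0x66, sp=0x80
prologue: push r5 -> mem[0x7f]=0x19, sp=0x7f
body[0] add  r3, r4, #17 -> r3=0x32
body[1] xor  r5, r4, r6 -> r5=0x6f
body[2] mov  r3, #0x27 -> r3=0x27
body[3] add  r5, r2, r4 -> r5=0xe7
body[4] add  r1, r0, #15 -> r1=0x4a
epilogue: pop r5=0x19, sp=0x80
epilogue: pop r3=0x66, sp=0x81
r5 is callee-saved -> restored

REG = 0x19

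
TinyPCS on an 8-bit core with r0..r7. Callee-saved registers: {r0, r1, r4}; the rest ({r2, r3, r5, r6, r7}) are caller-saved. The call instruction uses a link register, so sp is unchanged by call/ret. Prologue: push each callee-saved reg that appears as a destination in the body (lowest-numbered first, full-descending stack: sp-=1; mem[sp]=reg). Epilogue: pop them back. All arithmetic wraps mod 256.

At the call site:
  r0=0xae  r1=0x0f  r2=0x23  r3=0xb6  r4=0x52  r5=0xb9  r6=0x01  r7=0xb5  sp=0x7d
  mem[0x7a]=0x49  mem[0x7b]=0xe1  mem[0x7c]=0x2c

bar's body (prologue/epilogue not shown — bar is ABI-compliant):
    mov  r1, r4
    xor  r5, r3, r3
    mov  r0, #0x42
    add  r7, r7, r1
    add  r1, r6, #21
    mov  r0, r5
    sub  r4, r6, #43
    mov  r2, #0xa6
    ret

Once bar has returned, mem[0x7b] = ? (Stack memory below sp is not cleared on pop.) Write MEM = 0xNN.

prologue: push r0 -> mem[0x7c]=0xae, sp=0x7c
prologue: push r1 -> mem[0x7b]=0x0f, sp=0x7b
prologue: push r4 -> mem[0x7a]=0x52, sp=0x7a
body[0] mov  r1, r4 -> r1=0x52
body[1] xor  r5, r3, r3 -> r5=0x00
body[2] mov  r0, #0x42 -> r0=0x42
body[3] add  r7, r7, r1 -> r7=0x07
body[4] add  r1, r6, #21 -> r1=0x16
body[5] mov  r0, r5 -> r0=0x00
body[6] sub  r4, r6, #43 -> r4=0xd6
body[7] mov  r2, #0xa6 -> r2=0xa6
epilogue: pop r4=0x52, sp=0x7b
epilogue: pop r1=0x0f, sp=0x7c
epilogue: pop r0=0xae, sp=0x7d
prologue pushed ['r0', 'r1', 'r4'] at ['0x7c', '0x7b', '0x7a']

MEM = 0x0f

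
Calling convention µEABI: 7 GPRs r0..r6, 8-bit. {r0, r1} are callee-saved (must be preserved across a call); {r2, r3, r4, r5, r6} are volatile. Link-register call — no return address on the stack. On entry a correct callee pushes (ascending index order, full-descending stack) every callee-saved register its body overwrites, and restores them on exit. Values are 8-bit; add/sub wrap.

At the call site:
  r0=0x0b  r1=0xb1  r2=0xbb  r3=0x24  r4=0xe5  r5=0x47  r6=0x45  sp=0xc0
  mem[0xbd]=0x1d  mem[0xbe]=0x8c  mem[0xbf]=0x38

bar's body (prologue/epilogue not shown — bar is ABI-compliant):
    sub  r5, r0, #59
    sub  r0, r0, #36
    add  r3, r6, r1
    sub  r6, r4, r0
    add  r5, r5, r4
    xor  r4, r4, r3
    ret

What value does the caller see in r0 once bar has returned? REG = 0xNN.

prologue: push r0 -> mem[0xbf]=0x0b, sp=0xbf
body[0] sub  r5, r0, #59 -> r5=0xd0
body[1] sub  r0, r0, #36 -> r0=0xe7
body[2] add  r3, r6, r1 -> r3=0xf6
body[3] sub  r6, r4, r0 -> r6=0xfe
body[4] add  r5, r5, r4 -> r5=0xb5
body[5] xor  r4, r4, r3 -> r4=0x13
epilogue: pop r0=0x0b, sp=0xc0
r0 is callee-saved -> restored

REG = 0x0b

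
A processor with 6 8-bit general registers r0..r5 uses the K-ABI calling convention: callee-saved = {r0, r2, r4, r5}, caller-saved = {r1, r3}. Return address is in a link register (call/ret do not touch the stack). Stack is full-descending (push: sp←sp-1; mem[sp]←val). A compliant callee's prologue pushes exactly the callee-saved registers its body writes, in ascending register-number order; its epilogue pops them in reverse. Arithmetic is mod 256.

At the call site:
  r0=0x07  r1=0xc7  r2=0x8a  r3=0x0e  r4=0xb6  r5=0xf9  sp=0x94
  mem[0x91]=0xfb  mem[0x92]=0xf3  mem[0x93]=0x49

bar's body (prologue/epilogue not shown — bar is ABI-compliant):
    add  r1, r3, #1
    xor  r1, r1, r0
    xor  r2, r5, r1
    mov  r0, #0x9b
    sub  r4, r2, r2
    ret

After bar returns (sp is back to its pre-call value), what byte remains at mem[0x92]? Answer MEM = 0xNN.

prologue: push r0 -> mem[0x93]=0x07, sp=0x93
prologue: push r2 -> mem[0x92]=0x8a, sp=0x92
prologue: push r4 -> mem[0x91]=0xb6, sp=0x91
body[0] add  r1, r3, #1 -> r1=0x0f
body[1] xor  r1, r1, r0 -> r1=0x08
body[2] xor  r2, r5, r1 -> r2=0xf1
body[3] mov  r0, #0x9b -> r0=0x9b
body[4] sub  r4, r2, r2 -> r4=0x00
epilogue: pop r4=0xb6, sp=0x92
epilogue: pop r2=0x8a, sp=0x93
epilogue: pop r0=0x07, sp=0x94
prologue pushed ['r0', 'r2', 'r4'] at ['0x93', '0x92', '0x91']

MEM = 0x8a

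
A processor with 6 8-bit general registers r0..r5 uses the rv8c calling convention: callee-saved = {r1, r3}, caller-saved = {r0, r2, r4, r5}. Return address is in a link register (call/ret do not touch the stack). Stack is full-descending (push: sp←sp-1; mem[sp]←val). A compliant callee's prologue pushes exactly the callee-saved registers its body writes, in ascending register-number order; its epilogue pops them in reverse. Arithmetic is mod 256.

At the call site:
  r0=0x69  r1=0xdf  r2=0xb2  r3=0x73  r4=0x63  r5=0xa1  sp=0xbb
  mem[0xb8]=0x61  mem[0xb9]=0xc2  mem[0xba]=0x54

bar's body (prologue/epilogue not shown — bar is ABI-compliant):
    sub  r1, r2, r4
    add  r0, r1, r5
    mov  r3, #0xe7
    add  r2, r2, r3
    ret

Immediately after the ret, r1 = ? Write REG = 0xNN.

prologue: push r1 → mem[0xba]=0xdf, sp=0xba
prologue: push r3 → mem[0xb9]=0x73, sp=0xb9
body[0] sub  r1, r2, r4 → r1=0x4f
body[1] add  r0, r1, r5 → r0=0xf0
body[2] mov  r3, #0xe7 → r3=0xe7
body[3] add  r2, r2, r3 → r2=0x99
epilogue: pop r3=0x73, sp=0xba
epilogue: pop r1=0xdf, sp=0xbb
r1 is callee-saved → restored

REG = 0xdf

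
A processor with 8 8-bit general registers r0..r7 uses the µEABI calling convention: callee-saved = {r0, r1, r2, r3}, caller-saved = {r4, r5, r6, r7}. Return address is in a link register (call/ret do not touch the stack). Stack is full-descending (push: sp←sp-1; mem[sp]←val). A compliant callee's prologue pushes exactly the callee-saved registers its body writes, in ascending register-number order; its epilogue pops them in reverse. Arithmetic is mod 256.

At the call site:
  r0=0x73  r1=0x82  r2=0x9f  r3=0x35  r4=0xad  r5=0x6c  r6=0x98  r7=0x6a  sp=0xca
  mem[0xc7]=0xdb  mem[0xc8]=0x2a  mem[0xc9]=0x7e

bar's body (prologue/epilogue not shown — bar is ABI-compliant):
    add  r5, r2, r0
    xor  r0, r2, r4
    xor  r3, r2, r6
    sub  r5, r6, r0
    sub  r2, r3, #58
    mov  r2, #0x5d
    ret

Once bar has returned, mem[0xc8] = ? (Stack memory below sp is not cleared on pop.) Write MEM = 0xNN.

MEM = 0x9f

prologue: push r0 → mem[0xc9]=0x73, sp=0xc9
prologue: push r2 → mem[0xc8]=0x9f, sp=0xc8
prologue: push r3 → mem[0xc7]=0x35, sp=0xc7
body[0] add  r5, r2, r0 → r5=0x12
body[1] xor  r0, r2, r4 → r0=0x32
body[2] xor  r3, r2, r6 → r3=0x07
body[3] sub  r5, r6, r0 → r5=0x66
body[4] sub  r2, r3, #58 → r2=0xcd
body[5] mov  r2, #0x5d → r2=0x5d
epilogue: pop r3=0x35, sp=0xc8
epilogue: pop r2=0x9f, sp=0xc9
epilogue: pop r0=0x73, sp=0xca
prologue pushed ['r0', 'r2', 'r3'] at ['0xc9', '0xc8', '0xc7']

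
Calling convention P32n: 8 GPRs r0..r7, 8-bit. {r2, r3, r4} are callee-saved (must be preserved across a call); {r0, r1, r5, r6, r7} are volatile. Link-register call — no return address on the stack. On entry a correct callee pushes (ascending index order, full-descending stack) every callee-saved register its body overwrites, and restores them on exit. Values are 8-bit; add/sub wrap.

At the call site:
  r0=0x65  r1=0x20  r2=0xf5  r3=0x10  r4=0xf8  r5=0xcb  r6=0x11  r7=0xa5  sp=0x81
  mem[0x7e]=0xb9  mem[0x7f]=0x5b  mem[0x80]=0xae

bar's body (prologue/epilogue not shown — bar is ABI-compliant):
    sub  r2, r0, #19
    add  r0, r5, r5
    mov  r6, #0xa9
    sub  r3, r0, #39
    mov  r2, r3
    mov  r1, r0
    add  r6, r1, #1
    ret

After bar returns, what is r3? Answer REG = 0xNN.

REG = 0x10

prologue: push r2 → mem[0x80]=0xf5, sp=0x80
prologue: push r3 → mem[0x7f]=0x10, sp=0x7f
body[0] sub  r2, r0, #19 → r2=0x52
body[1] add  r0, r5, r5 → r0=0x96
body[2] mov  r6, #0xa9 → r6=0xa9
body[3] sub  r3, r0, #39 → r3=0x6f
body[4] mov  r2, r3 → r2=0x6f
body[5] mov  r1, r0 → r1=0x96
body[6] add  r6, r1, #1 → r6=0x97
epilogue: pop r3=0x10, sp=0x80
epilogue: pop r2=0xf5, sp=0x81
r3 is callee-saved → restored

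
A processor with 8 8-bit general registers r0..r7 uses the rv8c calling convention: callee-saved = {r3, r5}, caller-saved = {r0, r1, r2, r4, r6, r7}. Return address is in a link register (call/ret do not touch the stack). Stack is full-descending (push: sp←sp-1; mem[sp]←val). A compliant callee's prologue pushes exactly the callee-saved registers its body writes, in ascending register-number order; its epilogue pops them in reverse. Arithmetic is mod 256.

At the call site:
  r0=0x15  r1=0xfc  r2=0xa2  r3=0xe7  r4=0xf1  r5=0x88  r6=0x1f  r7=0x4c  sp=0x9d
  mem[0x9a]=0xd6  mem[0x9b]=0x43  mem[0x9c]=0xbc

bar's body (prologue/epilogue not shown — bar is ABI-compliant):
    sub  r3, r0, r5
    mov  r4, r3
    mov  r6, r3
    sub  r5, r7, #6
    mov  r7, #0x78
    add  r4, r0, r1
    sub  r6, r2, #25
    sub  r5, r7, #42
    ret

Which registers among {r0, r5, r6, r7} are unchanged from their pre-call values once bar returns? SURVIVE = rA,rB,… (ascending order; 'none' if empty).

prologue: push r3 -> mem[0x9c]=0xe7, sp=0x9c
prologue: push r5 -> mem[0x9b]=0x88, sp=0x9b
body[0] sub  r3, r0, r5 -> r3=0x8d
body[1] mov  r4, r3 -> r4=0x8d
body[2] mov  r6, r3 -> r6=0x8d
body[3] sub  r5, r7, #6 -> r5=0x46
body[4] mov  r7, #0x78 -> r7=0x78
body[5] add  r4, r0, r1 -> r4=0x11
body[6] sub  r6, r2, #25 -> r6=0x89
body[7] sub  r5, r7, #42 -> r5=0x4e
epilogue: pop r5=0x88, sp=0x9c
epilogue: pop r3=0xe7, sp=0x9d
r0: caller-saved, written=False
r5: callee-saved, written=True
r6: caller-saved, written=True
r7: caller-saved, written=True

SURVIVE = r0,r5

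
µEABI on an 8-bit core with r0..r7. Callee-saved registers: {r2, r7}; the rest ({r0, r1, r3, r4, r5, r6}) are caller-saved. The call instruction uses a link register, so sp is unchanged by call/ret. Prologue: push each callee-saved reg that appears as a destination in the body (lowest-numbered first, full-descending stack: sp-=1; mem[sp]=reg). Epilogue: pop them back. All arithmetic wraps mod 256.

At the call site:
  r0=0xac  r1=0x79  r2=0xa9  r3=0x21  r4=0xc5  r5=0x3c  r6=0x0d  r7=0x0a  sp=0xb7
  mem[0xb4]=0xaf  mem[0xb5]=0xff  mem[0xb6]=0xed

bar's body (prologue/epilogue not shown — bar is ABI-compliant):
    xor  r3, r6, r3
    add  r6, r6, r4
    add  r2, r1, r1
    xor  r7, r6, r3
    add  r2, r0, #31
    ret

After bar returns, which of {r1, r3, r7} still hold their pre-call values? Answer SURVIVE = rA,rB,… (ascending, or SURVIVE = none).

prologue: push r2 → mem[0xb6]=0xa9, sp=0xb6
prologue: push r7 → mem[0xb5]=0x0a, sp=0xb5
body[0] xor  r3, r6, r3 → r3=0x2c
body[1] add  r6, r6, r4 → r6=0xd2
body[2] add  r2, r1, r1 → r2=0xf2
body[3] xor  r7, r6, r3 → r7=0xfe
body[4] add  r2, r0, #31 → r2=0xcb
epilogue: pop r7=0x0a, sp=0xb6
epilogue: pop r2=0xa9, sp=0xb7
r1: caller-saved, written=False
r3: caller-saved, written=True
r7: callee-saved, written=True

SURVIVE = r1,r7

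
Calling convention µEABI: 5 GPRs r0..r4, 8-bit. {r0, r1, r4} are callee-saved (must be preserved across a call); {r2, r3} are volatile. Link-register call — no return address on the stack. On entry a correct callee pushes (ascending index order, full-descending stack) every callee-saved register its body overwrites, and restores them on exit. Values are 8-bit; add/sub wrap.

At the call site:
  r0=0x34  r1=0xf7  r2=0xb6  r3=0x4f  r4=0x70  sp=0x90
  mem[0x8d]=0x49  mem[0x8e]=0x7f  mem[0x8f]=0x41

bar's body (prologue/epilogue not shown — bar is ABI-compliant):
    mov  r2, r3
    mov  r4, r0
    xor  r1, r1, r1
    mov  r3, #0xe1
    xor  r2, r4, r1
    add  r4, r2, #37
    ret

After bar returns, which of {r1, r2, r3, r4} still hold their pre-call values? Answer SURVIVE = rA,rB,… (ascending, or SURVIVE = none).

SURVIVE = r1,r4

prologue: push r1 -> mem[0x8f]=0xf7, sp=0x8f
prologue: push r4 -> mem[0x8e]=0x70, sp=0x8e
body[0] mov  r2, r3 -> r2=0x4f
body[1] mov  r4, r0 -> r4=0x34
body[2] xor  r1, r1, r1 -> r1=0x00
body[3] mov  r3, #0xe1 -> r3=0xe1
body[4] xor  r2, r4, r1 -> r2=0x34
body[5] add  r4, r2, #37 -> r4=0x59
epilogue: pop r4=0x70, sp=0x8f
epilogue: pop r1=0xf7, sp=0x90
r1: callee-saved, written=True
r2: caller-saved, written=True
r3: caller-saved, written=True
r4: callee-saved, written=True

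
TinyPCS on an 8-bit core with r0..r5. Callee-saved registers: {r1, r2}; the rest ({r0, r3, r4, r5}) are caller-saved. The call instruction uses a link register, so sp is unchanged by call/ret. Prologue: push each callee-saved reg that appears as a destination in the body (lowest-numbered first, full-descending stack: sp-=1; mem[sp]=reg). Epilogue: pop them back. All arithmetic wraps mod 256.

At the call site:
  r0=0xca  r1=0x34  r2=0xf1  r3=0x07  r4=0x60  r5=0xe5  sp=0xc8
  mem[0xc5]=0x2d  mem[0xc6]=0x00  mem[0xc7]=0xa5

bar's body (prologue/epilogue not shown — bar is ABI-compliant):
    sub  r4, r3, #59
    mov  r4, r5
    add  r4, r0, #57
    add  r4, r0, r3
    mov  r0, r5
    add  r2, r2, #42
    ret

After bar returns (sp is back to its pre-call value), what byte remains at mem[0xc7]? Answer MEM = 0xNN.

prologue: push r2 -> mem[0xc7]=0xf1, sp=0xc7
body[0] sub  r4, r3, #59 -> r4=0xcc
body[1] mov  r4, r5 -> r4=0xe5
body[2] add  r4, r0, #57 -> r4=0x03
body[3] add  r4, r0, r3 -> r4=0xd1
body[4] mov  r0, r5 -> r0=0xe5
body[5] add  r2, r2, #42 -> r2=0x1b
epilogue: pop r2=0xf1, sp=0xc8
prologue pushed ['r2'] at ['0xc7']

MEM = 0xf1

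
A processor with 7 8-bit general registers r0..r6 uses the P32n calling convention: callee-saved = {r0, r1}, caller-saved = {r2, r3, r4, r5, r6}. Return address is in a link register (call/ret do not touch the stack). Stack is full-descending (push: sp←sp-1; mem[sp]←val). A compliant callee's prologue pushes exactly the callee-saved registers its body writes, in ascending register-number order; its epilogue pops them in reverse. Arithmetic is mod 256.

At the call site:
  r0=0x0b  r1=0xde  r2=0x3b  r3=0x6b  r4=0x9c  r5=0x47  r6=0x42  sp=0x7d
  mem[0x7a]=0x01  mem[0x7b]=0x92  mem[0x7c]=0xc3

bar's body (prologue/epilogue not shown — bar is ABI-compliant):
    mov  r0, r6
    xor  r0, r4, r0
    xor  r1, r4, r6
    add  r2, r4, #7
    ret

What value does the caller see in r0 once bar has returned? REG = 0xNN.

REG = 0x0b

prologue: push r0 -> mem[0x7c]=0x0b, sp=0x7c
prologue: push r1 -> mem[0x7b]=0xde, sp=0x7b
body[0] mov  r0, r6 -> r0=0x42
body[1] xor  r0, r4, r0 -> r0=0xde
body[2] xor  r1, r4, r6 -> r1=0xde
body[3] add  r2, r4, #7 -> r2=0xa3
epilogue: pop r1=0xde, sp=0x7c
epilogue: pop r0=0x0b, sp=0x7d
r0 is callee-saved -> restored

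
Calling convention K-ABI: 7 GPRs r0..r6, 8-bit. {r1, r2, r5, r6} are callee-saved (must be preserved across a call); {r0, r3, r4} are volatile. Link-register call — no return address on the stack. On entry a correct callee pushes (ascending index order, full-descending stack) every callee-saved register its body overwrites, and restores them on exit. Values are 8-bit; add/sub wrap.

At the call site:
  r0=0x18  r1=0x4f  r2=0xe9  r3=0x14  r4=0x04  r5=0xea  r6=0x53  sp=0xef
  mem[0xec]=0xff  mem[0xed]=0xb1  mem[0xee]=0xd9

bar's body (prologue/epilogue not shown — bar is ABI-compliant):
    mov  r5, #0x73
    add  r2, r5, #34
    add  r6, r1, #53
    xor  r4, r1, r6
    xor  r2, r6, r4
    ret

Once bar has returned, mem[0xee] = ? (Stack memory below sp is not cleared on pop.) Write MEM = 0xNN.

MEM = 0xe9

prologue: push r2 → mem[0xee]=0xe9, sp=0xee
prologue: push r5 → mem[0xed]=0xea, sp=0xed
prologue: push r6 → mem[0xec]=0x53, sp=0xec
body[0] mov  r5, #0x73 → r5=0x73
body[1] add  r2, r5, #34 → r2=0x95
body[2] add  r6, r1, #53 → r6=0x84
body[3] xor  r4, r1, r6 → r4=0xcb
body[4] xor  r2, r6, r4 → r2=0x4f
epilogue: pop r6=0x53, sp=0xed
epilogue: pop r5=0xea, sp=0xee
epilogue: pop r2=0xe9, sp=0xef
prologue pushed ['r2', 'r5', 'r6'] at ['0xee', '0xed', '0xec']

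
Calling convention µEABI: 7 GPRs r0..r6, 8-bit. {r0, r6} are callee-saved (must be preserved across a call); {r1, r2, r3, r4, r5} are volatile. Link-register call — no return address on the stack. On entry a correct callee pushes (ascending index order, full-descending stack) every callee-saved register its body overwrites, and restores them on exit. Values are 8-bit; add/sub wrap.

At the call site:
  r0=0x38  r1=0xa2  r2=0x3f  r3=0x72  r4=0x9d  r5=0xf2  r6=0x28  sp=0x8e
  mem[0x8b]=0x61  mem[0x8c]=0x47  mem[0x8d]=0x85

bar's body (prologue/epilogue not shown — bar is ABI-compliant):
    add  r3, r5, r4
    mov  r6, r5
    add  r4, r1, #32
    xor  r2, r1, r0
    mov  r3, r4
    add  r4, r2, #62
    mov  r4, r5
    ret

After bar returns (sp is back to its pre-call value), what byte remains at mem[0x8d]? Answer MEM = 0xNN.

prologue: push r6 -> mem[0x8d]=0x28, sp=0x8d
body[0] add  r3, r5, r4 -> r3=0x8f
body[1] mov  r6, r5 -> r6=0xf2
body[2] add  r4, r1, #32 -> r4=0xc2
body[3] xor  r2, r1, r0 -> r2=0x9a
body[4] mov  r3, r4 -> r3=0xc2
body[5] add  r4, r2, #62 -> r4=0xd8
body[6] mov  r4, r5 -> r4=0xf2
epilogue: pop r6=0x28, sp=0x8e
prologue pushed ['r6'] at ['0x8d']

MEM = 0x28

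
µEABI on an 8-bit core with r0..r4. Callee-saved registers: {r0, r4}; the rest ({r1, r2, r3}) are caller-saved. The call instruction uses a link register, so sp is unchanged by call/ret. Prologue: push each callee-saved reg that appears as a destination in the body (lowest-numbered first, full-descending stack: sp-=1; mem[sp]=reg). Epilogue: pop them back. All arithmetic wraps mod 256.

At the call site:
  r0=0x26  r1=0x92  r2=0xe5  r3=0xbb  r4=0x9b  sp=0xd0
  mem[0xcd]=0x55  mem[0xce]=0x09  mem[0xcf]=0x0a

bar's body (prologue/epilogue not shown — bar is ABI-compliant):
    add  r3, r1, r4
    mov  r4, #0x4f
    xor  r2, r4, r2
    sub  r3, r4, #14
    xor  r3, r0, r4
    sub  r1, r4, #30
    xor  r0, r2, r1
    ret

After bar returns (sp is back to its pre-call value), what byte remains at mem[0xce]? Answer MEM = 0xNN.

prologue: push r0 -> mem[0xcf]=0x26, sp=0xcf
prologue: push r4 -> mem[0xce]=0x9b, sp=0xce
body[0] add  r3, r1, r4 -> r3=0x2d
body[1] mov  r4, #0x4f -> r4=0x4f
body[2] xor  r2, r4, r2 -> r2=0xaa
body[3] sub  r3, r4, #14 -> r3=0x41
body[4] xor  r3, r0, r4 -> r3=0x69
body[5] sub  r1, r4, #30 -> r1=0x31
body[6] xor  r0, r2, r1 -> r0=0x9b
epilogue: pop r4=0x9b, sp=0xcf
epilogue: pop r0=0x26, sp=0xd0
prologue pushed ['r0', 'r4'] at ['0xcf', '0xce']

MEM = 0x9b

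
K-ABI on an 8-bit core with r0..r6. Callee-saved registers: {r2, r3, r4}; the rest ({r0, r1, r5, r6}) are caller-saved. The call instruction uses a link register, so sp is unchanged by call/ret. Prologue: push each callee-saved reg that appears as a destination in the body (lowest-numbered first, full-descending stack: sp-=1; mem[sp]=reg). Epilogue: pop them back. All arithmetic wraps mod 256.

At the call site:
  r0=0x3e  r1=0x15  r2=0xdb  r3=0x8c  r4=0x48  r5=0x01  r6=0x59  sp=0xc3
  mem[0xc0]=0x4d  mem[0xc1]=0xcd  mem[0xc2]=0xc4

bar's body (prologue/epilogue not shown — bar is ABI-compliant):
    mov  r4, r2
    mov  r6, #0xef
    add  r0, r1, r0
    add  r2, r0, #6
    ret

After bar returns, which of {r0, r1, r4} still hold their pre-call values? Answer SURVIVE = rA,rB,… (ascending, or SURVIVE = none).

SURVIVE = r1,r4

prologue: push r2 → mem[0xc2]=0xdb, sp=0xc2
prologue: push r4 → mem[0xc1]=0x48, sp=0xc1
body[0] mov  r4, r2 → r4=0xdb
body[1] mov  r6, #0xef → r6=0xef
body[2] add  r0, r1, r0 → r0=0x53
body[3] add  r2, r0, #6 → r2=0x59
epilogue: pop r4=0x48, sp=0xc2
epilogue: pop r2=0xdb, sp=0xc3
r0: caller-saved, written=True
r1: caller-saved, written=False
r4: callee-saved, written=True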